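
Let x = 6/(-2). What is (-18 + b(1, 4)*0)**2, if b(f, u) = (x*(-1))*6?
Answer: 324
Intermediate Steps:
x = -3 (x = 6*(-1/2) = -3)
b(f, u) = 18 (b(f, u) = -3*(-1)*6 = 3*6 = 18)
(-18 + b(1, 4)*0)**2 = (-18 + 18*0)**2 = (-18 + 0)**2 = (-18)**2 = 324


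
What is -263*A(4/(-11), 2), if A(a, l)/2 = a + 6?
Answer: -32612/11 ≈ -2964.7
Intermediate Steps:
A(a, l) = 12 + 2*a (A(a, l) = 2*(a + 6) = 2*(6 + a) = 12 + 2*a)
-263*A(4/(-11), 2) = -263*(12 + 2*(4/(-11))) = -263*(12 + 2*(4*(-1/11))) = -263*(12 + 2*(-4/11)) = -263*(12 - 8/11) = -263*124/11 = -32612/11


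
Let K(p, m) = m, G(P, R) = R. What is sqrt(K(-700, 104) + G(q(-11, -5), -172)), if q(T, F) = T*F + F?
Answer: 2*I*sqrt(17) ≈ 8.2462*I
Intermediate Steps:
q(T, F) = F + F*T (q(T, F) = F*T + F = F + F*T)
sqrt(K(-700, 104) + G(q(-11, -5), -172)) = sqrt(104 - 172) = sqrt(-68) = 2*I*sqrt(17)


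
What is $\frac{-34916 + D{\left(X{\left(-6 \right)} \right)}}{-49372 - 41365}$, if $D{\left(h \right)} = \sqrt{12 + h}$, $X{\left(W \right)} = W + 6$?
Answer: $\frac{34916}{90737} - \frac{2 \sqrt{3}}{90737} \approx 0.38477$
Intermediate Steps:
$X{\left(W \right)} = 6 + W$
$\frac{-34916 + D{\left(X{\left(-6 \right)} \right)}}{-49372 - 41365} = \frac{-34916 + \sqrt{12 + \left(6 - 6\right)}}{-49372 - 41365} = \frac{-34916 + \sqrt{12 + 0}}{-90737} = \left(-34916 + \sqrt{12}\right) \left(- \frac{1}{90737}\right) = \left(-34916 + 2 \sqrt{3}\right) \left(- \frac{1}{90737}\right) = \frac{34916}{90737} - \frac{2 \sqrt{3}}{90737}$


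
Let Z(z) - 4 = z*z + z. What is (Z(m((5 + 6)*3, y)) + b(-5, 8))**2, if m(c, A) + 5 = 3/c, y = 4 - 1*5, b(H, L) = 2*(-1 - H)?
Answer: 14243076/14641 ≈ 972.82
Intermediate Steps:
b(H, L) = -2 - 2*H
y = -1 (y = 4 - 5 = -1)
m(c, A) = -5 + 3/c
Z(z) = 4 + z + z**2 (Z(z) = 4 + (z*z + z) = 4 + (z**2 + z) = 4 + (z + z**2) = 4 + z + z**2)
(Z(m((5 + 6)*3, y)) + b(-5, 8))**2 = ((4 + (-5 + 3/(((5 + 6)*3))) + (-5 + 3/(((5 + 6)*3)))**2) + (-2 - 2*(-5)))**2 = ((4 + (-5 + 3/((11*3))) + (-5 + 3/((11*3)))**2) + (-2 + 10))**2 = ((4 + (-5 + 3/33) + (-5 + 3/33)**2) + 8)**2 = ((4 + (-5 + 3*(1/33)) + (-5 + 3*(1/33))**2) + 8)**2 = ((4 + (-5 + 1/11) + (-5 + 1/11)**2) + 8)**2 = ((4 - 54/11 + (-54/11)**2) + 8)**2 = ((4 - 54/11 + 2916/121) + 8)**2 = (2806/121 + 8)**2 = (3774/121)**2 = 14243076/14641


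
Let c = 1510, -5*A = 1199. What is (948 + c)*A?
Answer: -2947142/5 ≈ -5.8943e+5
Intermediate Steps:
A = -1199/5 (A = -⅕*1199 = -1199/5 ≈ -239.80)
(948 + c)*A = (948 + 1510)*(-1199/5) = 2458*(-1199/5) = -2947142/5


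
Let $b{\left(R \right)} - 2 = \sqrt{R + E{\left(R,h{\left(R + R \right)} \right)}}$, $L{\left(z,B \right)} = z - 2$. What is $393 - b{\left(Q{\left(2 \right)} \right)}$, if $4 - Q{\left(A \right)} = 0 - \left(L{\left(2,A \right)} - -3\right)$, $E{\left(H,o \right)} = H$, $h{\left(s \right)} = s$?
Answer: $391 - \sqrt{14} \approx 387.26$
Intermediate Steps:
$L{\left(z,B \right)} = -2 + z$ ($L{\left(z,B \right)} = z - 2 = -2 + z$)
$Q{\left(A \right)} = 7$ ($Q{\left(A \right)} = 4 - \left(0 - \left(\left(-2 + 2\right) - -3\right)\right) = 4 - \left(0 - \left(0 + 3\right)\right) = 4 - \left(0 - 3\right) = 4 - -3 = 4 + 3 = 7$)
$b{\left(R \right)} = 2 + \sqrt{2} \sqrt{R}$ ($b{\left(R \right)} = 2 + \sqrt{R + R} = 2 + \sqrt{2 R} = 2 + \sqrt{2} \sqrt{R}$)
$393 - b{\left(Q{\left(2 \right)} \right)} = 393 - \left(2 + \sqrt{2} \sqrt{7}\right) = 393 - \left(2 + \sqrt{14}\right) = 391 - \sqrt{14}$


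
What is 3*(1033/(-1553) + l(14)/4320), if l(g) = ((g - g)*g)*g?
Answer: -3099/1553 ≈ -1.9955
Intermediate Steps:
l(g) = 0 (l(g) = (0*g)*g = 0*g = 0)
3*(1033/(-1553) + l(14)/4320) = 3*(1033/(-1553) + 0/4320) = 3*(1033*(-1/1553) + 0*(1/4320)) = 3*(-1033/1553 + 0) = 3*(-1033/1553) = -3099/1553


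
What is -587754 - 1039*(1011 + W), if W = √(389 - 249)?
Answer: -1638183 - 2078*√35 ≈ -1.6505e+6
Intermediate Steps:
W = 2*√35 (W = √140 = 2*√35 ≈ 11.832)
-587754 - 1039*(1011 + W) = -587754 - 1039*(1011 + 2*√35) = -587754 - (1050429 + 2078*√35) = -587754 + (-1050429 - 2078*√35) = -1638183 - 2078*√35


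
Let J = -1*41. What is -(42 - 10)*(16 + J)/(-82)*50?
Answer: -20000/41 ≈ -487.80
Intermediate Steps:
J = -41
-(42 - 10)*(16 + J)/(-82)*50 = -(42 - 10)*(16 - 41)/(-82)*50 = -32*(-25)*(-1)/82*50 = -(-800)*(-1)/82*50 = -1*400/41*50 = -400/41*50 = -20000/41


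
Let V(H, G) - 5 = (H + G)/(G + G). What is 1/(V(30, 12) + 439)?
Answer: 4/1783 ≈ 0.0022434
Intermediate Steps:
V(H, G) = 5 + (G + H)/(2*G) (V(H, G) = 5 + (H + G)/(G + G) = 5 + (G + H)/((2*G)) = 5 + (G + H)*(1/(2*G)) = 5 + (G + H)/(2*G))
1/(V(30, 12) + 439) = 1/((½)*(30 + 11*12)/12 + 439) = 1/((½)*(1/12)*(30 + 132) + 439) = 1/((½)*(1/12)*162 + 439) = 1/(27/4 + 439) = 1/(1783/4) = 4/1783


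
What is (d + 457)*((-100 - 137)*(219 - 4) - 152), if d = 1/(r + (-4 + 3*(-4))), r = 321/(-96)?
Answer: -14455666057/619 ≈ -2.3353e+7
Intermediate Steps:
r = -107/32 (r = 321*(-1/96) = -107/32 ≈ -3.3438)
d = -32/619 (d = 1/(-107/32 + (-4 + 3*(-4))) = 1/(-107/32 + (-4 - 12)) = 1/(-107/32 - 16) = 1/(-619/32) = -32/619 ≈ -0.051696)
(d + 457)*((-100 - 137)*(219 - 4) - 152) = (-32/619 + 457)*((-100 - 137)*(219 - 4) - 152) = 282851*(-237*215 - 152)/619 = 282851*(-50955 - 152)/619 = (282851/619)*(-51107) = -14455666057/619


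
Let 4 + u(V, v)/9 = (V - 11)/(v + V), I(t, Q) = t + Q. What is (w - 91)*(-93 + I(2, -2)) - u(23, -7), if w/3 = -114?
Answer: 161193/4 ≈ 40298.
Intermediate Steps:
w = -342 (w = 3*(-114) = -342)
I(t, Q) = Q + t
u(V, v) = -36 + 9*(-11 + V)/(V + v) (u(V, v) = -36 + 9*((V - 11)/(v + V)) = -36 + 9*((-11 + V)/(V + v)) = -36 + 9*(-11 + V)/(V + v))
(w - 91)*(-93 + I(2, -2)) - u(23, -7) = (-342 - 91)*(-93 + (-2 + 2)) - 9*(-11 - 4*(-7) - 3*23)/(23 - 7) = -433*(-93 + 0) - 9*(-11 + 28 - 69)/16 = -433*(-93) - 9*(-52)/16 = 40269 - 1*(-117/4) = 40269 + 117/4 = 161193/4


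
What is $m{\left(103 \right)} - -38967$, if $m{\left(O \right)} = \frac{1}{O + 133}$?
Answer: $\frac{9196213}{236} \approx 38967.0$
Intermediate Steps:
$m{\left(O \right)} = \frac{1}{133 + O}$
$m{\left(103 \right)} - -38967 = \frac{1}{133 + 103} - -38967 = \frac{1}{236} + 38967 = \frac{9196213}{236}$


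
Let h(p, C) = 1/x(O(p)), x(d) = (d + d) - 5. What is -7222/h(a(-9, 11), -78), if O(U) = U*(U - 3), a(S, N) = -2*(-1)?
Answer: 64998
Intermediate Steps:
a(S, N) = 2
O(U) = U*(-3 + U)
x(d) = -5 + 2*d (x(d) = 2*d - 5 = -5 + 2*d)
h(p, C) = 1/(-5 + 2*p*(-3 + p)) (h(p, C) = 1/(-5 + 2*(p*(-3 + p))) = 1/(-5 + 2*p*(-3 + p)))
-7222/h(a(-9, 11), -78) = -7222/(1/(-5 + 2*2*(-3 + 2))) = -7222/(1/(-5 + 2*2*(-1))) = -7222/(1/(-5 - 4)) = -7222/(1/(-9)) = -7222/(-1/9) = -7222*(-9) = 64998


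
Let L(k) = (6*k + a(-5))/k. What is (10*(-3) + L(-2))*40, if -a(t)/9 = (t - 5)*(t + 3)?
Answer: 2640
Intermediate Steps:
a(t) = -9*(-5 + t)*(3 + t) (a(t) = -9*(t - 5)*(t + 3) = -9*(-5 + t)*(3 + t))
L(k) = (-180 + 6*k)/k (L(k) = (6*k + (135 - 9*(-5)² + 18*(-5)))/k = (6*k + (135 - 9*25 - 90))/k = (6*k + (135 - 225 - 90))/k = (6*k - 180)/k = (-180 + 6*k)/k)
(10*(-3) + L(-2))*40 = (10*(-3) + (6 - 180/(-2)))*40 = (-30 + (6 - 180*(-½)))*40 = (-30 + (6 + 90))*40 = (-30 + 96)*40 = 66*40 = 2640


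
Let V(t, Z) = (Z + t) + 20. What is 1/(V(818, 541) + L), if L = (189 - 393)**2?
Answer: 1/42995 ≈ 2.3259e-5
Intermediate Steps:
V(t, Z) = 20 + Z + t
L = 41616 (L = (-204)**2 = 41616)
1/(V(818, 541) + L) = 1/((20 + 541 + 818) + 41616) = 1/(1379 + 41616) = 1/42995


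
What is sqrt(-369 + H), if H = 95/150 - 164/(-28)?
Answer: I*sqrt(15986670)/210 ≈ 19.04*I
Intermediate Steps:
H = 1363/210 (H = 95*(1/150) - 164*(-1/28) = 19/30 + 41/7 = 1363/210 ≈ 6.4905)
sqrt(-369 + H) = sqrt(-369 + 1363/210) = sqrt(-76127/210) = I*sqrt(15986670)/210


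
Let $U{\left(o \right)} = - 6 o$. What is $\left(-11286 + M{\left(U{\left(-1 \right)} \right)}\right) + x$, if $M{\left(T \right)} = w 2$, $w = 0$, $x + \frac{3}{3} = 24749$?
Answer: $13462$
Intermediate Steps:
$x = 24748$ ($x = -1 + 24749 = 24748$)
$M{\left(T \right)} = 0$ ($M{\left(T \right)} = 0 \cdot 2 = 0$)
$\left(-11286 + M{\left(U{\left(-1 \right)} \right)}\right) + x = \left(-11286 + 0\right) + 24748 = -11286 + 24748 = 13462$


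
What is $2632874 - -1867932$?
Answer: $4500806$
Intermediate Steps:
$2632874 - -1867932 = 2632874 + \left(-104862 + 1972794\right) = 2632874 + 1867932 = 4500806$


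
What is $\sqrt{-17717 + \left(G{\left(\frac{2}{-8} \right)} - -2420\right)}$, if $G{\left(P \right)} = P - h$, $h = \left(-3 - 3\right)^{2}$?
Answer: $\frac{i \sqrt{61333}}{2} \approx 123.83 i$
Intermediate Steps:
$h = 36$ ($h = \left(-6\right)^{2} = 36$)
$G{\left(P \right)} = -36 + P$ ($G{\left(P \right)} = P - 36 = -36 + P$)
$\sqrt{-17717 + \left(G{\left(\frac{2}{-8} \right)} - -2420\right)} = \sqrt{-17717 - \left(-2384 + \frac{1}{4}\right)} = \sqrt{-17717 + \left(\left(-36 + 2 \left(- \frac{1}{8}\right)\right) + 2420\right)} = \sqrt{-17717 + \left(\left(-36 - \frac{1}{4}\right) + 2420\right)} = \sqrt{-17717 + \left(- \frac{145}{4} + 2420\right)} = \sqrt{-17717 + \frac{9535}{4}} = \sqrt{- \frac{61333}{4}} = \frac{i \sqrt{61333}}{2}$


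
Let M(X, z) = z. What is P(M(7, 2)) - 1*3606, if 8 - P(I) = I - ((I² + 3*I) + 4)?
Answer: -3586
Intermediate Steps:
P(I) = 12 + I² + 2*I (P(I) = 8 - (I - ((I² + 3*I) + 4)) = 8 - (I - (4 + I² + 3*I)) = 8 - (I + (-4 - I² - 3*I)) = 8 - (-4 - I² - 2*I) = 8 + (4 + I² + 2*I) = 12 + I² + 2*I)
P(M(7, 2)) - 1*3606 = (12 + 2² + 2*2) - 1*3606 = (12 + 4 + 4) - 3606 = 20 - 3606 = -3586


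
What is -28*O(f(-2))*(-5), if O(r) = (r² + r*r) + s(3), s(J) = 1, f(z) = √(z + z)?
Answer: -980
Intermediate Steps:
f(z) = √2*√z (f(z) = √(2*z) = √2*√z)
O(r) = 1 + 2*r² (O(r) = (r² + r*r) + 1 = (r² + r²) + 1 = 2*r² + 1 = 1 + 2*r²)
-28*O(f(-2))*(-5) = -28*(1 + 2*(√2*√(-2))²)*(-5) = -28*(1 + 2*(√2*(I*√2))²)*(-5) = -28*(1 + 2*(2*I)²)*(-5) = -28*(1 + 2*(-4))*(-5) = -28*(1 - 8)*(-5) = -28*(-7)*(-5) = 196*(-5) = -980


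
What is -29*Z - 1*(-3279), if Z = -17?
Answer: 3772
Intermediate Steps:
-29*Z - 1*(-3279) = -29*(-17) - 1*(-3279) = 493 + 3279 = 3772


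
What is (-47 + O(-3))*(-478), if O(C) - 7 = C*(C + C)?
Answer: 10516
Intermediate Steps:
O(C) = 7 + 2*C² (O(C) = 7 + C*(C + C) = 7 + C*(2*C) = 7 + 2*C²)
(-47 + O(-3))*(-478) = (-47 + (7 + 2*(-3)²))*(-478) = (-47 + (7 + 2*9))*(-478) = (-47 + (7 + 18))*(-478) = (-47 + 25)*(-478) = -22*(-478) = 10516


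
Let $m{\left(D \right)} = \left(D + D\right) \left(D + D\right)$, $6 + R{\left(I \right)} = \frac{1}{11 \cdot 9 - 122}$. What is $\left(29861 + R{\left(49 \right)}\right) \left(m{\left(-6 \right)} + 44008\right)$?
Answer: $\frac{30317588928}{23} \approx 1.3182 \cdot 10^{9}$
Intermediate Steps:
$R{\left(I \right)} = - \frac{139}{23}$ ($R{\left(I \right)} = -6 + \frac{1}{11 \cdot 9 - 122} = -6 + \frac{1}{99 - 122} = -6 + \frac{1}{-23} = -6 - \frac{1}{23} = - \frac{139}{23}$)
$m{\left(D \right)} = 4 D^{2}$ ($m{\left(D \right)} = 2 D 2 D = 4 D^{2}$)
$\left(29861 + R{\left(49 \right)}\right) \left(m{\left(-6 \right)} + 44008\right) = \left(29861 - \frac{139}{23}\right) \left(4 \left(-6\right)^{2} + 44008\right) = \frac{686664 \left(4 \cdot 36 + 44008\right)}{23} = \frac{686664 \left(144 + 44008\right)}{23} = \frac{686664}{23} \cdot 44152 = \frac{30317588928}{23}$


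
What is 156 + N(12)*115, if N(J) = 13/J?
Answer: 3367/12 ≈ 280.58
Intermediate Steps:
156 + N(12)*115 = 156 + (13/12)*115 = 156 + 1495/12 = 3367/12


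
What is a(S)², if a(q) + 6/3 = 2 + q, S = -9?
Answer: 81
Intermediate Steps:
a(q) = q (a(q) = -2 + (2 + q) = q)
a(S)² = (-9)² = 81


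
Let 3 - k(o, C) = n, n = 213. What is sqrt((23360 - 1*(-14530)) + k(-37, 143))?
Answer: 4*sqrt(2355) ≈ 194.11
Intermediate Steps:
k(o, C) = -210 (k(o, C) = 3 - 1*213 = 3 - 213 = -210)
sqrt((23360 - 1*(-14530)) + k(-37, 143)) = sqrt((23360 - 1*(-14530)) - 210) = sqrt((23360 + 14530) - 210) = sqrt(37890 - 210) = sqrt(37680) = 4*sqrt(2355)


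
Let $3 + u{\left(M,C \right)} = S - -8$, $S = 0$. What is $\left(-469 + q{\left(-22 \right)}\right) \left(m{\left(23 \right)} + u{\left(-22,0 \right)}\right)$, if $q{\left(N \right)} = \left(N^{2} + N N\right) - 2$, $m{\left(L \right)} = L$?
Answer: $13916$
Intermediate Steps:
$u{\left(M,C \right)} = 5$ ($u{\left(M,C \right)} = -3 + \left(0 - -8\right) = -3 + \left(0 + 8\right) = -3 + 8 = 5$)
$q{\left(N \right)} = -2 + 2 N^{2}$ ($q{\left(N \right)} = \left(N^{2} + N^{2}\right) - 2 = 2 N^{2} - 2 = -2 + 2 N^{2}$)
$\left(-469 + q{\left(-22 \right)}\right) \left(m{\left(23 \right)} + u{\left(-22,0 \right)}\right) = \left(-469 - \left(2 - 2 \left(-22\right)^{2}\right)\right) \left(23 + 5\right) = \left(-469 + \left(-2 + 2 \cdot 484\right)\right) 28 = \left(-469 + \left(-2 + 968\right)\right) 28 = \left(-469 + 966\right) 28 = 497 \cdot 28 = 13916$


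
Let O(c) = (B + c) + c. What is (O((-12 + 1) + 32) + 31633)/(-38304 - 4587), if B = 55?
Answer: -31730/42891 ≈ -0.73978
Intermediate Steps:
O(c) = 55 + 2*c (O(c) = (55 + c) + c = 55 + 2*c)
(O((-12 + 1) + 32) + 31633)/(-38304 - 4587) = ((55 + 2*((-12 + 1) + 32)) + 31633)/(-38304 - 4587) = ((55 + 2*(-11 + 32)) + 31633)/(-42891) = ((55 + 2*21) + 31633)*(-1/42891) = ((55 + 42) + 31633)*(-1/42891) = (97 + 31633)*(-1/42891) = 31730*(-1/42891) = -31730/42891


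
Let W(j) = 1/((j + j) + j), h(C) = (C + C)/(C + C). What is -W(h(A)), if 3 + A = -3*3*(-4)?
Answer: -⅓ ≈ -0.33333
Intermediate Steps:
A = 33 (A = -3 - 3*3*(-4) = -3 - 9*(-4) = -3 + 36 = 33)
h(C) = 1 (h(C) = (2*C)/((2*C)) = (2*C)*(1/(2*C)) = 1)
W(j) = 1/(3*j) (W(j) = 1/(2*j + j) = 1/(3*j))
-W(h(A)) = -1/(3*1) = -1/3 = -1*⅓ = -⅓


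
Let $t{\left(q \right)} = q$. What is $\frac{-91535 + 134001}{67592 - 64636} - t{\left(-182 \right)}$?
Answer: $\frac{290229}{1478} \approx 196.37$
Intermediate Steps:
$\frac{-91535 + 134001}{67592 - 64636} - t{\left(-182 \right)} = \frac{-91535 + 134001}{67592 - 64636} - -182 = \frac{42466}{2956} + 182 = 42466 \cdot \frac{1}{2956} + 182 = \frac{21233}{1478} + 182 = \frac{290229}{1478}$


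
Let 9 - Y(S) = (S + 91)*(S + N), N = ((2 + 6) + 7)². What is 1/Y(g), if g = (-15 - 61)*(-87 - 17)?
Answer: -1/64991346 ≈ -1.5387e-8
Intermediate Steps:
N = 225 (N = (8 + 7)² = 15² = 225)
g = 7904 (g = -76*(-104) = 7904)
Y(S) = 9 - (91 + S)*(225 + S) (Y(S) = 9 - (S + 91)*(S + 225) = 9 - (91 + S)*(225 + S))
1/Y(g) = 1/(-20466 - 1*7904² - 316*7904) = 1/(-20466 - 1*62473216 - 2497664) = 1/(-20466 - 62473216 - 2497664) = 1/(-64991346) = -1/64991346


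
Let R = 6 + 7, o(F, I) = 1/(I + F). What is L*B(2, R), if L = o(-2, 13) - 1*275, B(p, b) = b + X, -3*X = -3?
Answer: -42336/11 ≈ -3848.7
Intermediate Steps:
X = 1 (X = -1/3*(-3) = 1)
o(F, I) = 1/(F + I)
R = 13
B(p, b) = 1 + b (B(p, b) = b + 1 = 1 + b)
L = -3024/11 (L = 1/(-2 + 13) - 1*275 = 1/11 - 275 = -3024/11 ≈ -274.91)
L*B(2, R) = -3024*(1 + 13)/11 = -3024/11*14 = -42336/11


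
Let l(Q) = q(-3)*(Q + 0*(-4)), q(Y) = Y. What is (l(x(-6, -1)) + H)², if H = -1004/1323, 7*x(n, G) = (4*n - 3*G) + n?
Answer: 204633025/1750329 ≈ 116.91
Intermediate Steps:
x(n, G) = -3*G/7 + 5*n/7 (x(n, G) = ((4*n - 3*G) + n)/7 = ((-3*G + 4*n) + n)/7 = (-3*G + 5*n)/7 = -3*G/7 + 5*n/7)
H = -1004/1323 (H = -1004*1/1323 = -1004/1323 ≈ -0.75888)
l(Q) = -3*Q (l(Q) = -3*(Q + 0*(-4)) = -3*(Q + 0) = -3*Q)
(l(x(-6, -1)) + H)² = (-3*(-3/7*(-1) + (5/7)*(-6)) - 1004/1323)² = (-3*(3/7 - 30/7) - 1004/1323)² = (-3*(-27/7) - 1004/1323)² = (81/7 - 1004/1323)² = (14305/1323)² = 204633025/1750329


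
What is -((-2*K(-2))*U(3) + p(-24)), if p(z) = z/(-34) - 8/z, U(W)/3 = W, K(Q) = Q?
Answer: -1889/51 ≈ -37.039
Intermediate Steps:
U(W) = 3*W
p(z) = -8/z - z/34 (p(z) = z*(-1/34) - 8/z = -z/34 - 8/z = -8/z - z/34)
-((-2*K(-2))*U(3) + p(-24)) = -((-2*(-2))*(3*3) + (-8/(-24) - 1/34*(-24))) = -(4*9 + (-8*(-1/24) + 12/17)) = -(36 + (⅓ + 12/17)) = -(36 + 53/51) = -1*1889/51 = -1889/51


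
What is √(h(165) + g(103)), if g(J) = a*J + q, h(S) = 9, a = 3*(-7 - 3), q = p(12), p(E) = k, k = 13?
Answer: 2*I*√767 ≈ 55.39*I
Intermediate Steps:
p(E) = 13
q = 13
a = -30 (a = 3*(-10) = -30)
g(J) = 13 - 30*J (g(J) = -30*J + 13 = 13 - 30*J)
√(h(165) + g(103)) = √(9 + (13 - 30*103)) = √(9 + (13 - 3090)) = √(9 - 3077) = √(-3068) = 2*I*√767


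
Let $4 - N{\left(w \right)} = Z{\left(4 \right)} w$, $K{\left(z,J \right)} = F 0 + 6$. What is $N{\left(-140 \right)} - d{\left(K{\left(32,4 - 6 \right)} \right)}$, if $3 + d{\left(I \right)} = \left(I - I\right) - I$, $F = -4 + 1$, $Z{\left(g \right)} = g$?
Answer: $573$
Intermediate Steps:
$F = -3$
$K{\left(z,J \right)} = 6$ ($K{\left(z,J \right)} = \left(-3\right) 0 + 6 = 0 + 6 = 6$)
$d{\left(I \right)} = -3 - I$ ($d{\left(I \right)} = -3 + \left(\left(I - I\right) - I\right) = -3 + \left(0 - I\right) = -3 - I$)
$N{\left(w \right)} = 4 - 4 w$
$N{\left(-140 \right)} - d{\left(K{\left(32,4 - 6 \right)} \right)} = \left(4 - -560\right) - \left(-3 - 6\right) = \left(4 + 560\right) - \left(-3 - 6\right) = 564 - -9 = 564 + 9 = 573$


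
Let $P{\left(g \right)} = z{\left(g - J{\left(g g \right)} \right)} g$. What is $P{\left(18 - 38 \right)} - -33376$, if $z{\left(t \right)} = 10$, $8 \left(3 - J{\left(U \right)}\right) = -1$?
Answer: $33176$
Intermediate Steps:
$J{\left(U \right)} = \frac{25}{8}$ ($J{\left(U \right)} = 3 - - \frac{1}{8} = 3 + \frac{1}{8} = \frac{25}{8}$)
$P{\left(g \right)} = 10 g$
$P{\left(18 - 38 \right)} - -33376 = 10 \left(18 - 38\right) - -33376 = 10 \left(-20\right) + 33376 = -200 + 33376 = 33176$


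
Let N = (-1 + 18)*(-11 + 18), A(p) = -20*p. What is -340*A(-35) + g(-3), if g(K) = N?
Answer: -237881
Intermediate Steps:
N = 119 (N = 17*7 = 119)
g(K) = 119
-340*A(-35) + g(-3) = -(-6800)*(-35) + 119 = -340*700 + 119 = -238000 + 119 = -237881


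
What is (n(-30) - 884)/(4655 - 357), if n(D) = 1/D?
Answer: -26521/128940 ≈ -0.20568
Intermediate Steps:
(n(-30) - 884)/(4655 - 357) = (1/(-30) - 884)/(4655 - 357) = (-1/30 - 884)/4298 = -26521/30*1/4298 = -26521/128940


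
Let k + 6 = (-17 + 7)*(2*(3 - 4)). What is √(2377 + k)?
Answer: √2391 ≈ 48.898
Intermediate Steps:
k = 14 (k = -6 + (-17 + 7)*(2*(3 - 4)) = -6 - 20*(-1) = -6 - 10*(-2) = -6 + 20 = 14)
√(2377 + k) = √(2377 + 14) = √2391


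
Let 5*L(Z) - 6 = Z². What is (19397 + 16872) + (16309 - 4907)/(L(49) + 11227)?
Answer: 1061658404/29271 ≈ 36270.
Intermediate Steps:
L(Z) = 6/5 + Z²/5
(19397 + 16872) + (16309 - 4907)/(L(49) + 11227) = (19397 + 16872) + (16309 - 4907)/((6/5 + (⅕)*49²) + 11227) = 36269 + 11402/((6/5 + (⅕)*2401) + 11227) = 36269 + 11402/((6/5 + 2401/5) + 11227) = 36269 + 11402/(2407/5 + 11227) = 36269 + 11402/(58542/5) = 36269 + 11402*(5/58542) = 36269 + 28505/29271 = 1061658404/29271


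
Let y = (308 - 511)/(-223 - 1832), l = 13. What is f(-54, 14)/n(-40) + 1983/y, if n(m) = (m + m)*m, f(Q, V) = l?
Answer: 13040210639/649600 ≈ 20074.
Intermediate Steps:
f(Q, V) = 13
y = 203/2055 (y = -203/(-2055) = -203*(-1/2055) = 203/2055 ≈ 0.098783)
n(m) = 2*m**2 (n(m) = (2*m)*m = 2*m**2)
f(-54, 14)/n(-40) + 1983/y = 13/((2*(-40)**2)) + 1983/(203/2055) = 13/((2*1600)) + 1983*(2055/203) = 13/3200 + 4075065/203 = 13040210639/649600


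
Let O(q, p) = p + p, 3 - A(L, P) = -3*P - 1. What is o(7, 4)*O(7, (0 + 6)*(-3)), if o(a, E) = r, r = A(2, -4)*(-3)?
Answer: -864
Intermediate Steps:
A(L, P) = 4 + 3*P (A(L, P) = 3 - (-3*P - 1) = 3 - (-1 - 3*P) = 3 + (1 + 3*P) = 4 + 3*P)
r = 24 (r = (4 + 3*(-4))*(-3) = (4 - 12)*(-3) = -8*(-3) = 24)
o(a, E) = 24
O(q, p) = 2*p
o(7, 4)*O(7, (0 + 6)*(-3)) = 24*(2*((0 + 6)*(-3))) = 24*(2*(6*(-3))) = 24*(2*(-18)) = 24*(-36) = -864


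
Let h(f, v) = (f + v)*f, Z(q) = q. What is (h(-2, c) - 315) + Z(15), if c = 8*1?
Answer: -312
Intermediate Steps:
c = 8
h(f, v) = f*(f + v)
(h(-2, c) - 315) + Z(15) = (-2*(-2 + 8) - 315) + 15 = (-2*6 - 315) + 15 = (-12 - 315) + 15 = -327 + 15 = -312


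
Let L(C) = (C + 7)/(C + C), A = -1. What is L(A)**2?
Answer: 9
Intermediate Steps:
L(C) = (7 + C)/(2*C) (L(C) = (7 + C)/((2*C)) = (7 + C)*(1/(2*C)) = (7 + C)/(2*C))
L(A)**2 = ((1/2)*(7 - 1)/(-1))**2 = ((1/2)*(-1)*6)**2 = (-3)**2 = 9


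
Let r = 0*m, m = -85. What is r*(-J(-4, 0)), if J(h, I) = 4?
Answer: 0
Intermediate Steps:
r = 0 (r = 0*(-85) = 0)
r*(-J(-4, 0)) = 0*(-1*4) = 0*(-4) = 0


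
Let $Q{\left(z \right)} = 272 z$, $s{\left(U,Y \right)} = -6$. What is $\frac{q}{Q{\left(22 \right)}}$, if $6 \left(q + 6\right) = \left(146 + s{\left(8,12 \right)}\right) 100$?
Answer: $\frac{3491}{8976} \approx 0.38893$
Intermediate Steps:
$q = \frac{6982}{3}$ ($q = -6 + \frac{\left(146 - 6\right) 100}{6} = -6 + \frac{140 \cdot 100}{6} = -6 + \frac{1}{6} \cdot 14000 = -6 + \frac{7000}{3} = \frac{6982}{3} \approx 2327.3$)
$\frac{q}{Q{\left(22 \right)}} = \frac{6982}{3 \cdot 272 \cdot 22} = \frac{6982}{3 \cdot 5984} = \frac{6982}{3} \cdot \frac{1}{5984} = \frac{3491}{8976}$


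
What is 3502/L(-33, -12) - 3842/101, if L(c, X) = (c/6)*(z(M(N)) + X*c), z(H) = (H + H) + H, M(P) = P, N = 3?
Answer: -17823514/449955 ≈ -39.612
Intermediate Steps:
z(H) = 3*H (z(H) = 2*H + H = 3*H)
L(c, X) = c*(9 + X*c)/6 (L(c, X) = (c/6)*(3*3 + X*c) = (c*(1/6))*(9 + X*c) = (c/6)*(9 + X*c) = c*(9 + X*c)/6)
3502/L(-33, -12) - 3842/101 = 3502/(((1/6)*(-33)*(9 - 12*(-33)))) - 3842/101 = 3502/(((1/6)*(-33)*(9 + 396))) - 3842*1/101 = 3502/(((1/6)*(-33)*405)) - 3842/101 = 3502/(-4455/2) - 3842/101 = 3502*(-2/4455) - 3842/101 = -7004/4455 - 3842/101 = -17823514/449955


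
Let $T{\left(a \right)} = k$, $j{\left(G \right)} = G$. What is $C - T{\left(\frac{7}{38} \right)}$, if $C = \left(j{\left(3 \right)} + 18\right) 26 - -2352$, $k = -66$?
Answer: $2964$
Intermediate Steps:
$T{\left(a \right)} = -66$
$C = 2898$ ($C = \left(3 + 18\right) 26 - -2352 = 21 \cdot 26 + 2352 = 546 + 2352 = 2898$)
$C - T{\left(\frac{7}{38} \right)} = 2898 - -66 = 2898 + 66 = 2964$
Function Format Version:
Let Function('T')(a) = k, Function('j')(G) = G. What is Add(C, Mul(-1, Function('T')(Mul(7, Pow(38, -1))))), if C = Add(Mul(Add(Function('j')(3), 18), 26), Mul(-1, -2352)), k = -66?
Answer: 2964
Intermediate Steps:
Function('T')(a) = -66
C = 2898 (C = Add(Mul(Add(3, 18), 26), Mul(-1, -2352)) = Add(Mul(21, 26), 2352) = Add(546, 2352) = 2898)
Add(C, Mul(-1, Function('T')(Mul(7, Pow(38, -1))))) = Add(2898, Mul(-1, -66)) = Add(2898, 66) = 2964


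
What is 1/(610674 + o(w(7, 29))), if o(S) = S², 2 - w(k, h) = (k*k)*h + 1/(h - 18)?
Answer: 121/317563654 ≈ 3.8103e-7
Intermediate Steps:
w(k, h) = 2 - 1/(-18 + h) - h*k² (w(k, h) = 2 - ((k*k)*h + 1/(h - 18)) = 2 - (k²*h + 1/(-18 + h)) = 2 - (h*k² + 1/(-18 + h)) = 2 - (1/(-18 + h) + h*k²) = 2 + (-1/(-18 + h) - h*k²) = 2 - 1/(-18 + h) - h*k²)
1/(610674 + o(w(7, 29))) = 1/(610674 + ((-37 + 2*29 - 1*29²*7² + 18*29*7²)/(-18 + 29))²) = 1/(610674 + ((-37 + 58 - 1*841*49 + 18*29*49)/11)²) = 1/(610674 + ((-37 + 58 - 41209 + 25578)/11)²) = 1/(610674 + ((1/11)*(-15610))²) = 1/(610674 + (-15610/11)²) = 1/(610674 + 243672100/121) = 1/(317563654/121) = 121/317563654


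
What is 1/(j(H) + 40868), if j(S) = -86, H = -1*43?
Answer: 1/40782 ≈ 2.4521e-5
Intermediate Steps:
H = -43
1/(j(H) + 40868) = 1/(-86 + 40868) = 1/40782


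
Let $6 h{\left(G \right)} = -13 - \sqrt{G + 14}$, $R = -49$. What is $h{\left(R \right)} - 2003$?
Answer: $- \frac{12031}{6} - \frac{i \sqrt{35}}{6} \approx -2005.2 - 0.98601 i$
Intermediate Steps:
$h{\left(G \right)} = - \frac{13}{6} - \frac{\sqrt{14 + G}}{6}$ ($h{\left(G \right)} = \frac{-13 - \sqrt{G + 14}}{6} = \frac{-13 - \sqrt{14 + G}}{6} = - \frac{13}{6} - \frac{\sqrt{14 + G}}{6}$)
$h{\left(R \right)} - 2003 = \left(- \frac{13}{6} - \frac{\sqrt{14 - 49}}{6}\right) - 2003 = \left(- \frac{13}{6} - \frac{\sqrt{-35}}{6}\right) - 2003 = \left(- \frac{13}{6} - \frac{i \sqrt{35}}{6}\right) - 2003 = - \frac{12031}{6} - \frac{i \sqrt{35}}{6}$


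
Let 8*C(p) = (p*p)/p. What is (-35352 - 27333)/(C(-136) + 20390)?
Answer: -20895/6791 ≈ -3.0769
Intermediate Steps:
C(p) = p/8 (C(p) = ((p*p)/p)/8 = (p**2/p)/8 = p/8)
(-35352 - 27333)/(C(-136) + 20390) = (-35352 - 27333)/((1/8)*(-136) + 20390) = -62685/(-17 + 20390) = -62685/20373 = -62685*1/20373 = -20895/6791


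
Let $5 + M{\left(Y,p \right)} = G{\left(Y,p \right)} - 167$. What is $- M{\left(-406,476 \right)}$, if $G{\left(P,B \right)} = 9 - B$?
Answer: $639$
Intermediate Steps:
$M{\left(Y,p \right)} = -163 - p$ ($M{\left(Y,p \right)} = -5 - \left(158 + p\right) = -163 - p$)
$- M{\left(-406,476 \right)} = - (-163 - 476) = \left(-1\right) \left(-639\right) = 639$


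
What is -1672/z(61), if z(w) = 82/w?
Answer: -50996/41 ≈ -1243.8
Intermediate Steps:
-1672/z(61) = -1672/(82/61) = -1672/(82*(1/61)) = -1672/82/61 = -1672*61/82 = -50996/41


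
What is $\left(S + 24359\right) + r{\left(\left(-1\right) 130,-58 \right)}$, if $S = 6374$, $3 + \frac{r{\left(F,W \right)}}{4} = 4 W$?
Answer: $29793$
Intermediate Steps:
$r{\left(F,W \right)} = -12 + 16 W$ ($r{\left(F,W \right)} = -12 + 4 \cdot 4 W = -12 + 16 W$)
$\left(S + 24359\right) + r{\left(\left(-1\right) 130,-58 \right)} = \left(6374 + 24359\right) + \left(-12 + 16 \left(-58\right)\right) = 30733 - 940 = 29793$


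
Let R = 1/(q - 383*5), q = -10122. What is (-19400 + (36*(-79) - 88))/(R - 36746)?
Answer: 89603428/147437201 ≈ 0.60774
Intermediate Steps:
R = -1/12037 (R = 1/(-10122 - 383*5) = 1/(-10122 - 1915) = 1/(-12037) = -1/12037 ≈ -8.3077e-5)
(-19400 + (36*(-79) - 88))/(R - 36746) = (-19400 + (36*(-79) - 88))/(-1/12037 - 36746) = (-19400 + (-2844 - 88))/(-442311603/12037) = (-19400 - 2932)*(-12037/442311603) = -22332*(-12037/442311603) = 89603428/147437201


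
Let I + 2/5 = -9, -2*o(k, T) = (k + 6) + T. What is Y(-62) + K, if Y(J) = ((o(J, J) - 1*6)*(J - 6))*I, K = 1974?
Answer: 179258/5 ≈ 35852.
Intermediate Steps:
o(k, T) = -3 - T/2 - k/2 (o(k, T) = -((k + 6) + T)/2 = -((6 + k) + T)/2 = -(6 + T + k)/2 = -3 - T/2 - k/2)
I = -47/5 (I = -⅖ - 9 = -47/5 ≈ -9.4000)
Y(J) = -47*(-9 - J)*(-6 + J)/5 (Y(J) = (((-3 - J/2 - J/2) - 1*6)*(J - 6))*(-47/5) = (((-3 - J) - 6)*(-6 + J))*(-47/5) = ((-9 - J)*(-6 + J))*(-47/5) = -47*(-9 - J)*(-6 + J)/5)
Y(-62) + K = (-2538/5 + (47/5)*(-62)*(3 - 62)) + 1974 = (-2538/5 + (47/5)*(-62)*(-59)) + 1974 = (-2538/5 + 171926/5) + 1974 = 169388/5 + 1974 = 179258/5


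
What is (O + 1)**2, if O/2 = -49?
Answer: 9409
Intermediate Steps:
O = -98 (O = 2*(-49) = -98)
(O + 1)**2 = (-98 + 1)**2 = (-97)**2 = 9409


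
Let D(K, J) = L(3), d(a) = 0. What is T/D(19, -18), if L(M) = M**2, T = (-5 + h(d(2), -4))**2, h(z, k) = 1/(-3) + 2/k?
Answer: 1225/324 ≈ 3.7809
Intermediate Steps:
h(z, k) = -1/3 + 2/k (h(z, k) = 1*(-1/3) + 2/k = -1/3 + 2/k)
T = 1225/36 (T = (-5 + (1/3)*(6 - 1*(-4))/(-4))**2 = (-5 + (1/3)*(-1/4)*(6 + 4))**2 = (-5 + (1/3)*(-1/4)*10)**2 = (-5 - 5/6)**2 = (-35/6)**2 = 1225/36 ≈ 34.028)
D(K, J) = 9 (D(K, J) = 3**2 = 9)
T/D(19, -18) = (1225/36)/9 = (1225/36)*(1/9) = 1225/324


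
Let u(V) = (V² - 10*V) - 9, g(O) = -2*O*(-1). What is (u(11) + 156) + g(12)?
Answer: 182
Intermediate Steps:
g(O) = 2*O
u(V) = -9 + V² - 10*V
(u(11) + 156) + g(12) = ((-9 + 11² - 10*11) + 156) + 2*12 = ((-9 + 121 - 110) + 156) + 24 = (2 + 156) + 24 = 158 + 24 = 182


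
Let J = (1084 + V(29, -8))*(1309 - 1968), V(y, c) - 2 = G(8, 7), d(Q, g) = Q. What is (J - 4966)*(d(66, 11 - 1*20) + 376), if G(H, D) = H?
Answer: -320853104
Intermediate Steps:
V(y, c) = 10 (V(y, c) = 2 + 8 = 10)
J = -720946 (J = (1084 + 10)*(1309 - 1968) = 1094*(-659) = -720946)
(J - 4966)*(d(66, 11 - 1*20) + 376) = (-720946 - 4966)*(66 + 376) = -725912*442 = -320853104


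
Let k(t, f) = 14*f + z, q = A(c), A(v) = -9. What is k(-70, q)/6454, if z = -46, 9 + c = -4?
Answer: -86/3227 ≈ -0.026650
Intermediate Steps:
c = -13 (c = -9 - 4 = -13)
q = -9
k(t, f) = -46 + 14*f (k(t, f) = 14*f - 46 = -46 + 14*f)
k(-70, q)/6454 = (-46 + 14*(-9))/6454 = (-46 - 126)*(1/6454) = -172*1/6454 = -86/3227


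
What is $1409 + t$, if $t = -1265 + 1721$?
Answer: $1865$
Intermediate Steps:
$t = 456$
$1409 + t = 1409 + 456 = 1865$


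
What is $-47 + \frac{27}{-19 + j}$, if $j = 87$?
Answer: $- \frac{3169}{68} \approx -46.603$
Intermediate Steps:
$-47 + \frac{27}{-19 + j} = -47 + \frac{27}{-19 + 87} = -47 + \frac{27}{68} = - \frac{3169}{68}$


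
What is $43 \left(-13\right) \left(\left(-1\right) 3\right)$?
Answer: $1677$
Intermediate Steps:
$43 \left(-13\right) \left(\left(-1\right) 3\right) = \left(-559\right) \left(-3\right) = 1677$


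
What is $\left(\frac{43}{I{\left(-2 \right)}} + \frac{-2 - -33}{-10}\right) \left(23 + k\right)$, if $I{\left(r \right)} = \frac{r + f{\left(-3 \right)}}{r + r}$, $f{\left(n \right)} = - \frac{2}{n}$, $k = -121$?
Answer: $- \frac{61691}{5} \approx -12338.0$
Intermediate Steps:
$I{\left(r \right)} = \frac{\frac{2}{3} + r}{2 r}$ ($I{\left(r \right)} = \frac{r - \frac{2}{-3}}{r + r} = \frac{r - - \frac{2}{3}}{2 r} = \left(r + \frac{2}{3}\right) \frac{1}{2 r} = \left(\frac{2}{3} + r\right) \frac{1}{2 r} = \frac{\frac{2}{3} + r}{2 r}$)
$\left(\frac{43}{I{\left(-2 \right)}} + \frac{-2 - -33}{-10}\right) \left(23 + k\right) = \left(\frac{43}{\frac{1}{6} \frac{1}{-2} \left(2 + 3 \left(-2\right)\right)} + \frac{-2 - -33}{-10}\right) \left(23 - 121\right) = \left(\frac{43}{\frac{1}{6} \left(- \frac{1}{2}\right) \left(2 - 6\right)} + \left(-2 + 33\right) \left(- \frac{1}{10}\right)\right) \left(-98\right) = \left(\frac{43}{\frac{1}{6} \left(- \frac{1}{2}\right) \left(-4\right)} + 31 \left(- \frac{1}{10}\right)\right) \left(-98\right) = \left(43 \frac{1}{\frac{1}{3}} - \frac{31}{10}\right) \left(-98\right) = \left(43 \cdot 3 - \frac{31}{10}\right) \left(-98\right) = \left(129 - \frac{31}{10}\right) \left(-98\right) = \frac{1259}{10} \left(-98\right) = - \frac{61691}{5}$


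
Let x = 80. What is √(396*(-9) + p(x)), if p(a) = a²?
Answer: 2*√709 ≈ 53.254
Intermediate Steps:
√(396*(-9) + p(x)) = √(396*(-9) + 80²) = √(-3564 + 6400) = √2836 = 2*√709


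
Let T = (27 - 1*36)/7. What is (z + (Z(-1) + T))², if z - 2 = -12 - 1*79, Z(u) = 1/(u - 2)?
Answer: 3621409/441 ≈ 8211.8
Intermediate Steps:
T = -9/7 (T = (27 - 36)*(⅐) = -9*⅐ = -9/7 ≈ -1.2857)
Z(u) = 1/(-2 + u)
z = -89 (z = 2 + (-12 - 1*79) = 2 + (-12 - 79) = 2 - 91 = -89)
(z + (Z(-1) + T))² = (-89 + (1/(-2 - 1) - 9/7))² = (-89 + (1/(-3) - 9/7))² = (-89 + (-⅓ - 9/7))² = (-89 - 34/21)² = (-1903/21)² = 3621409/441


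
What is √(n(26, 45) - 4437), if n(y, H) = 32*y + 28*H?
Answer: I*√2345 ≈ 48.425*I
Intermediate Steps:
n(y, H) = 28*H + 32*y
√(n(26, 45) - 4437) = √((28*45 + 32*26) - 4437) = √((1260 + 832) - 4437) = √(2092 - 4437) = √(-2345) = I*√2345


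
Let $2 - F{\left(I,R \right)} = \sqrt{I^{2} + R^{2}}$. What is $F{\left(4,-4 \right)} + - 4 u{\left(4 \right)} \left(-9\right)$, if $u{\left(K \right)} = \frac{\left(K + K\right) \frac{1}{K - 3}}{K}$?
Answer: $74 - 4 \sqrt{2} \approx 68.343$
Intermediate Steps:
$u{\left(K \right)} = \frac{2}{-3 + K}$ ($u{\left(K \right)} = \frac{2 K \frac{1}{-3 + K}}{K} = \frac{2}{-3 + K}$)
$F{\left(I,R \right)} = 2 - \sqrt{I^{2} + R^{2}}$
$F{\left(4,-4 \right)} + - 4 u{\left(4 \right)} \left(-9\right) = \left(2 - \sqrt{4^{2} + \left(-4\right)^{2}}\right) + - 4 \frac{2}{-3 + 4} \left(-9\right) = \left(2 - \sqrt{16 + 16}\right) + - 4 \cdot \frac{2}{1} \left(-9\right) = \left(2 - \sqrt{32}\right) + - 4 \cdot 2 \cdot 1 \left(-9\right) = \left(2 - 4 \sqrt{2}\right) + \left(-4\right) 2 \left(-9\right) = \left(2 - 4 \sqrt{2}\right) - -72 = \left(2 - 4 \sqrt{2}\right) + 72 = 74 - 4 \sqrt{2}$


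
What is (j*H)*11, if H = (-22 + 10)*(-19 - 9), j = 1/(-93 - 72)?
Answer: -112/5 ≈ -22.400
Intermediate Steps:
j = -1/165 (j = 1/(-165) = -1/165 ≈ -0.0060606)
H = 336 (H = -12*(-28) = 336)
(j*H)*11 = -1/165*336*11 = -112/55*11 = -112/5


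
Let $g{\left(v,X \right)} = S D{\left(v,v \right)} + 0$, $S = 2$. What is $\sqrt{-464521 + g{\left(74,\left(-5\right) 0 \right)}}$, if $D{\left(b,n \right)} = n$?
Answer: $189 i \sqrt{13} \approx 681.45 i$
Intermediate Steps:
$g{\left(v,X \right)} = 2 v$ ($g{\left(v,X \right)} = 2 v + 0 = 2 v$)
$\sqrt{-464521 + g{\left(74,\left(-5\right) 0 \right)}} = \sqrt{-464521 + 2 \cdot 74} = \sqrt{-464521 + 148} = \sqrt{-464373} = 189 i \sqrt{13}$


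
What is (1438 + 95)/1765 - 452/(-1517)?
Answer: 3123341/2677505 ≈ 1.1665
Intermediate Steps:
(1438 + 95)/1765 - 452/(-1517) = 1533*(1/1765) - 452*(-1/1517) = 1533/1765 + 452/1517 = 3123341/2677505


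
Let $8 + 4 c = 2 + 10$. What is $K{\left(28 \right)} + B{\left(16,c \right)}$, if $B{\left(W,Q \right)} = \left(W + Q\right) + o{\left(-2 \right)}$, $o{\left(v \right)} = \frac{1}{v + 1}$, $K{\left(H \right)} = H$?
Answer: $44$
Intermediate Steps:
$o{\left(v \right)} = \frac{1}{1 + v}$
$c = 1$ ($c = -2 + \frac{2 + 10}{4} = -2 + \frac{1}{4} \cdot 12 = -2 + 3 = 1$)
$B{\left(W,Q \right)} = -1 + Q + W$ ($B{\left(W,Q \right)} = \left(W + Q\right) + \frac{1}{1 - 2} = \left(Q + W\right) + \frac{1}{-1} = \left(Q + W\right) - 1 = -1 + Q + W$)
$K{\left(28 \right)} + B{\left(16,c \right)} = 28 + \left(-1 + 1 + 16\right) = 28 + 16 = 44$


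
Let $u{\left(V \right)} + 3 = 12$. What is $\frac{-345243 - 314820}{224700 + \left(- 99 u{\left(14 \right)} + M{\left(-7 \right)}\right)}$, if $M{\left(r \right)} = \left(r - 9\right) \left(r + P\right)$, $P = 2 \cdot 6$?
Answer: $- \frac{660063}{223729} \approx -2.9503$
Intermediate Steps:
$P = 12$
$u{\left(V \right)} = 9$ ($u{\left(V \right)} = -3 + 12 = 9$)
$M{\left(r \right)} = \left(-9 + r\right) \left(12 + r\right)$ ($M{\left(r \right)} = \left(r - 9\right) \left(r + 12\right) = \left(-9 + r\right) \left(12 + r\right)$)
$\frac{-345243 - 314820}{224700 + \left(- 99 u{\left(14 \right)} + M{\left(-7 \right)}\right)} = \frac{-345243 - 314820}{224700 + \left(\left(-99\right) 9 + \left(-108 + \left(-7\right)^{2} + 3 \left(-7\right)\right)\right)} = - \frac{660063}{224700 - 971} = - \frac{660063}{223729}$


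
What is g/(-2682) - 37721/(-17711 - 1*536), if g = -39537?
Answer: 91399929/5437606 ≈ 16.809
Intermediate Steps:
g/(-2682) - 37721/(-17711 - 1*536) = -39537/(-2682) - 37721/(-17711 - 1*536) = -39537*(-1/2682) - 37721/(-17711 - 536) = 4393/298 - 37721/(-18247) = 4393/298 - 37721*(-1/18247) = 4393/298 + 37721/18247 = 91399929/5437606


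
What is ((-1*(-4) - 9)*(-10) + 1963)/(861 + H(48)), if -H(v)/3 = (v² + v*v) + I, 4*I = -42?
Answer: -1342/8621 ≈ -0.15567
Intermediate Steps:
I = -21/2 (I = (¼)*(-42) = -21/2 ≈ -10.500)
H(v) = 63/2 - 6*v² (H(v) = -3*((v² + v*v) - 21/2) = -3*((v² + v²) - 21/2) = -3*(2*v² - 21/2) = -3*(-21/2 + 2*v²) = 63/2 - 6*v²)
((-1*(-4) - 9)*(-10) + 1963)/(861 + H(48)) = ((-1*(-4) - 9)*(-10) + 1963)/(861 + (63/2 - 6*48²)) = ((4 - 9)*(-10) + 1963)/(861 + (63/2 - 6*2304)) = (-5*(-10) + 1963)/(861 + (63/2 - 13824)) = (50 + 1963)/(861 - 27585/2) = 2013/(-25863/2) = 2013*(-2/25863) = -1342/8621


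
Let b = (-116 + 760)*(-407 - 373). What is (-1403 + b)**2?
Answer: 253736860729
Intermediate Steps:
b = -502320 (b = 644*(-780) = -502320)
(-1403 + b)**2 = (-1403 - 502320)**2 = (-503723)**2 = 253736860729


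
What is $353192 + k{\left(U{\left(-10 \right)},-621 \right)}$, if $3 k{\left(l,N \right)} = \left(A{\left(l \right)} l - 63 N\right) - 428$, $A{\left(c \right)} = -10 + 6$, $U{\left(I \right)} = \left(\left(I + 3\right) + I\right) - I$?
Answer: $\frac{1098299}{3} \approx 3.661 \cdot 10^{5}$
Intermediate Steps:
$U{\left(I \right)} = 3 + I$ ($U{\left(I \right)} = \left(\left(3 + I\right) + I\right) - I = \left(3 + 2 I\right) - I = 3 + I$)
$A{\left(c \right)} = -4$
$k{\left(l,N \right)} = - \frac{428}{3} - 21 N - \frac{4 l}{3}$ ($k{\left(l,N \right)} = \frac{\left(- 4 l - 63 N\right) - 428}{3} = \frac{\left(- 63 N - 4 l\right) - 428}{3} = \frac{-428 - 63 N - 4 l}{3} = - \frac{428}{3} - 21 N - \frac{4 l}{3}$)
$353192 + k{\left(U{\left(-10 \right)},-621 \right)} = 353192 - \left(- \frac{38695}{3} + \frac{4 \left(3 - 10\right)}{3}\right) = 353192 - - \frac{38723}{3} = 353192 + \left(- \frac{428}{3} + 13041 + \frac{28}{3}\right) = 353192 + \frac{38723}{3} = \frac{1098299}{3}$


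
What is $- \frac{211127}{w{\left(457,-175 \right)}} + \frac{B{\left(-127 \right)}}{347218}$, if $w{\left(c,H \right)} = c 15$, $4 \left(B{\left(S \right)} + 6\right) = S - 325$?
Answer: $- \frac{73307910431}{2380179390} \approx -30.799$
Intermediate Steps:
$B{\left(S \right)} = - \frac{349}{4} + \frac{S}{4}$ ($B{\left(S \right)} = -6 + \frac{S - 325}{4} = -6 + \frac{-325 + S}{4} = -6 + \left(- \frac{325}{4} + \frac{S}{4}\right) = - \frac{349}{4} + \frac{S}{4}$)
$w{\left(c,H \right)} = 15 c$
$- \frac{211127}{w{\left(457,-175 \right)}} + \frac{B{\left(-127 \right)}}{347218} = - \frac{211127}{15 \cdot 457} + \frac{- \frac{349}{4} + \frac{1}{4} \left(-127\right)}{347218} = - \frac{211127}{6855} + \left(- \frac{349}{4} - \frac{127}{4}\right) \frac{1}{347218} = \left(-211127\right) \frac{1}{6855} - \frac{119}{347218} = - \frac{211127}{6855} - \frac{119}{347218} = - \frac{73307910431}{2380179390}$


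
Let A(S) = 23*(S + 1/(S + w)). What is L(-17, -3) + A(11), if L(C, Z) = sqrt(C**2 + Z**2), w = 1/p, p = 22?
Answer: 61985/243 + sqrt(298) ≈ 272.34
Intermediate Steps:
w = 1/22 ≈ 0.045455
A(S) = 23*S + 23/(1/22 + S) (A(S) = 23*(S + 1/(S + 1/22)) = 23*(S + 1/(1/22 + S)) = 23*S + 23/(1/22 + S))
L(-17, -3) + A(11) = sqrt((-17)**2 + (-3)**2) + 23*(22 + 11 + 22*11**2)/(1 + 22*11) = sqrt(289 + 9) + 23*(22 + 11 + 22*121)/(1 + 242) = sqrt(298) + 23*(22 + 11 + 2662)/243 = sqrt(298) + 23*(1/243)*2695 = sqrt(298) + 61985/243 = 61985/243 + sqrt(298)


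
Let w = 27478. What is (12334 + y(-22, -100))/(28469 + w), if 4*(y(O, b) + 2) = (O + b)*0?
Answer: 12332/55947 ≈ 0.22042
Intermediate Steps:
y(O, b) = -2 (y(O, b) = -2 + ((O + b)*0)/4 = -2 + (¼)*0 = -2 + 0 = -2)
(12334 + y(-22, -100))/(28469 + w) = (12334 - 2)/(28469 + 27478) = 12332/55947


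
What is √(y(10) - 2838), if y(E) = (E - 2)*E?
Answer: I*√2758 ≈ 52.517*I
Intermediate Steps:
y(E) = E*(-2 + E) (y(E) = (-2 + E)*E = E*(-2 + E))
√(y(10) - 2838) = √(10*(-2 + 10) - 2838) = √(10*8 - 2838) = √(80 - 2838) = √(-2758) = I*√2758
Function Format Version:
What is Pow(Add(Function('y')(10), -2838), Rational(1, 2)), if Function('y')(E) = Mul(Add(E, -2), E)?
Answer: Mul(I, Pow(2758, Rational(1, 2))) ≈ Mul(52.517, I)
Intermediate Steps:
Function('y')(E) = Mul(E, Add(-2, E)) (Function('y')(E) = Mul(Add(-2, E), E) = Mul(E, Add(-2, E)))
Pow(Add(Function('y')(10), -2838), Rational(1, 2)) = Pow(Add(Mul(10, Add(-2, 10)), -2838), Rational(1, 2)) = Pow(Add(Mul(10, 8), -2838), Rational(1, 2)) = Pow(Add(80, -2838), Rational(1, 2)) = Pow(-2758, Rational(1, 2)) = Mul(I, Pow(2758, Rational(1, 2)))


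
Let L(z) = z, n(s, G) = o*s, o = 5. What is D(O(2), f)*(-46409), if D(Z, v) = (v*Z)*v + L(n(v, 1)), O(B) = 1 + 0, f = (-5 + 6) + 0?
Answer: -278454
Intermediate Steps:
n(s, G) = 5*s
f = 1 (f = 1 + 0 = 1)
O(B) = 1
D(Z, v) = 5*v + Z*v² (D(Z, v) = (v*Z)*v + 5*v = (Z*v)*v + 5*v = Z*v² + 5*v = 5*v + Z*v²)
D(O(2), f)*(-46409) = (1*(5 + 1*1))*(-46409) = (1*(5 + 1))*(-46409) = (1*6)*(-46409) = 6*(-46409) = -278454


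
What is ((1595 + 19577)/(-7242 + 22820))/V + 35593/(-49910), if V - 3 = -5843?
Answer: -80978709447/113514705080 ≈ -0.71338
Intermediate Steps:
V = -5840 (V = 3 - 5843 = -5840)
((1595 + 19577)/(-7242 + 22820))/V + 35593/(-49910) = ((1595 + 19577)/(-7242 + 22820))/(-5840) + 35593/(-49910) = (21172/15578)*(-1/5840) + 35593*(-1/49910) = (21172*(1/15578))*(-1/5840) - 35593/49910 = (10586/7789)*(-1/5840) - 35593/49910 = -5293/22743880 - 35593/49910 = -80978709447/113514705080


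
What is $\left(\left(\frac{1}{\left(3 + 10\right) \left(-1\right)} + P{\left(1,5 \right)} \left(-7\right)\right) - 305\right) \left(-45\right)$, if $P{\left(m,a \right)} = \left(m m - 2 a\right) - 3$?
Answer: $\frac{129330}{13} \approx 9948.5$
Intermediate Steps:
$P{\left(m,a \right)} = -3 + m^{2} - 2 a$ ($P{\left(m,a \right)} = \left(m^{2} - 2 a\right) - 3 = -3 + m^{2} - 2 a$)
$\left(\left(\frac{1}{\left(3 + 10\right) \left(-1\right)} + P{\left(1,5 \right)} \left(-7\right)\right) - 305\right) \left(-45\right) = \left(\left(\frac{1}{\left(3 + 10\right) \left(-1\right)} + \left(-3 + 1^{2} - 10\right) \left(-7\right)\right) - 305\right) \left(-45\right) = \left(\left(\frac{1}{13} \left(-1\right) + \left(-3 + 1 - 10\right) \left(-7\right)\right) - 305\right) \left(-45\right) = \left(\left(\frac{1}{13} \left(-1\right) - -84\right) - 305\right) \left(-45\right) = \left(\left(- \frac{1}{13} + 84\right) - 305\right) \left(-45\right) = \left(\frac{1091}{13} - 305\right) \left(-45\right) = \left(- \frac{2874}{13}\right) \left(-45\right) = \frac{129330}{13}$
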